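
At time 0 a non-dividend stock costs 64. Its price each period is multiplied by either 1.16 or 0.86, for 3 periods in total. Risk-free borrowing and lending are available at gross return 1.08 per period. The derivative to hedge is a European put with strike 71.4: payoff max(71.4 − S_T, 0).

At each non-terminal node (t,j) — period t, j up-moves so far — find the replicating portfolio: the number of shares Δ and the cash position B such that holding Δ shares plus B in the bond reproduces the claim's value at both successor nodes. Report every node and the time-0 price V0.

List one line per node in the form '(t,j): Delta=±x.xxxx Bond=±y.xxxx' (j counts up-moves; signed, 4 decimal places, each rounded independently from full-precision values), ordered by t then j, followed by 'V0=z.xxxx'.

Risk-neutral probability p* = (R−d)/(u−d) = (1.08−0.86)/(1.16−0.86) = 0.7333.
Payoff layer (t=3): V(3,0)=30.6924, V(3,1)=16.4921, V(3,2)=0.0000, V(3,3)=0.0000
Node (2,0) S=47.3344: V=(p*·16.4921+(1−p*)·30.6924)/1.08=18.7767; Δ=(16.4921−30.6924)/(54.9079−40.7076)=-1.0000; B=V−Δ·S=66.1111
Node (2,1) S=63.8464: V=(p*·0.0000+(1−p*)·16.4921)/1.08=4.0721; Δ=(0.0000−16.4921)/(74.0618−54.9079)=-0.8610; B=V−Δ·S=59.0458
Node (2,2) S=86.1184: V=(p*·0.0000+(1−p*)·0.0000)/1.08=0.0000; Δ=(0.0000−0.0000)/(99.8973−74.0618)=0.0000; B=V−Δ·S=0.0000
Node (1,0) S=55.0400: V=(p*·4.0721+(1−p*)·18.7767)/1.08=7.4012; Δ=(4.0721−18.7767)/(63.8464−47.3344)=-0.8905; B=V−Δ·S=56.4165
Node (1,1) S=74.2400: V=(p*·0.0000+(1−p*)·4.0721)/1.08=1.0055; Δ=(0.0000−4.0721)/(86.1184−63.8464)=-0.1828; B=V−Δ·S=14.5792
Node (0,0) S=64.0000: V=(p*·1.0055+(1−p*)·7.4012)/1.08=2.5102; Δ=(1.0055−7.4012)/(74.2400−55.0400)=-0.3331; B=V−Δ·S=23.8295
Root portfolio cost Δ·64+B reproduces V0=2.5102.

(0,0): Delta=-0.3331 Bond=23.8295
(1,0): Delta=-0.8905 Bond=56.4165
(1,1): Delta=-0.1828 Bond=14.5792
(2,0): Delta=-1.0000 Bond=66.1111
(2,1): Delta=-0.8610 Bond=59.0458
(2,2): Delta=0.0000 Bond=0.0000
V0=2.5102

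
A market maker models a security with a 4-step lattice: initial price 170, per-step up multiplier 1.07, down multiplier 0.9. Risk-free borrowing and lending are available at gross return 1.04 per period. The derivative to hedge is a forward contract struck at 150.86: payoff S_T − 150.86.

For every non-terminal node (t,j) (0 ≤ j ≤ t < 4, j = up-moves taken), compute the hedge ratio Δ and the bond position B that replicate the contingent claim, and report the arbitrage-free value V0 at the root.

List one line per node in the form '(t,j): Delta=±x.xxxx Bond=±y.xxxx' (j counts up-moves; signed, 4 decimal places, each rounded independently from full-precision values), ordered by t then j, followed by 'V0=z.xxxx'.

Since d<R<u, set p* = (R−d)/(u−d) = 0.8235; price each node as the discounted p*-expectation of its children.
Terminal values V(4,·): V(4,0)=-39.3230, V(4,1)=-18.2549, V(4,2)=6.7927, V(4,3)=36.5716, V(4,4)=71.9753
  t=3,j=0: stock 123.9300 → up 132.6051 (V=-18.2549), down 111.5370 (V=-39.3230). Price -21.1277; hedge Δ=1.0000, bond B=-145.0577.
  t=3,j=1: stock 147.3390 → up 157.6527 (V=6.7927), down 132.6051 (V=-18.2549). Price 2.2813; hedge Δ=1.0000, bond B=-145.0577.
  t=3,j=2: stock 175.1697 → up 187.4316 (V=36.5716), down 157.6527 (V=6.7927). Price 30.1120; hedge Δ=1.0000, bond B=-145.0577.
  t=3,j=3: stock 208.2573 → up 222.8353 (V=71.9753), down 187.4316 (V=36.5716). Price 63.1996; hedge Δ=1.0000, bond B=-145.0577.
  t=2,j=0: stock 137.7000 → up 147.3390 (V=2.2813), down 123.9300 (V=-21.1277). Price -1.7786; hedge Δ=1.0000, bond B=-139.4786.
  t=2,j=1: stock 163.7100 → up 175.1697 (V=30.1120), down 147.3390 (V=2.2813). Price 24.2314; hedge Δ=1.0000, bond B=-139.4786.
  t=2,j=2: stock 194.6330 → up 208.2573 (V=63.1996), down 175.1697 (V=30.1120). Price 55.1544; hedge Δ=1.0000, bond B=-139.4786.
  t=1,j=0: stock 153.0000 → up 163.7100 (V=24.2314), down 137.7000 (V=-1.7786). Price 18.8860; hedge Δ=1.0000, bond B=-134.1140.
  t=1,j=1: stock 181.9000 → up 194.6330 (V=55.1544), down 163.7100 (V=24.2314). Price 47.7860; hedge Δ=1.0000, bond B=-134.1140.
  t=0,j=0: stock 170.0000 → up 181.9000 (V=47.7860), down 153.0000 (V=18.8860). Price 41.0442; hedge Δ=1.0000, bond B=-128.9558.
The time-0 hedge costs 41.0442, which is the no-arbitrage price.

(0,0): Delta=1.0000 Bond=-128.9558
(1,0): Delta=1.0000 Bond=-134.1140
(1,1): Delta=1.0000 Bond=-134.1140
(2,0): Delta=1.0000 Bond=-139.4786
(2,1): Delta=1.0000 Bond=-139.4786
(2,2): Delta=1.0000 Bond=-139.4786
(3,0): Delta=1.0000 Bond=-145.0577
(3,1): Delta=1.0000 Bond=-145.0577
(3,2): Delta=1.0000 Bond=-145.0577
(3,3): Delta=1.0000 Bond=-145.0577
V0=41.0442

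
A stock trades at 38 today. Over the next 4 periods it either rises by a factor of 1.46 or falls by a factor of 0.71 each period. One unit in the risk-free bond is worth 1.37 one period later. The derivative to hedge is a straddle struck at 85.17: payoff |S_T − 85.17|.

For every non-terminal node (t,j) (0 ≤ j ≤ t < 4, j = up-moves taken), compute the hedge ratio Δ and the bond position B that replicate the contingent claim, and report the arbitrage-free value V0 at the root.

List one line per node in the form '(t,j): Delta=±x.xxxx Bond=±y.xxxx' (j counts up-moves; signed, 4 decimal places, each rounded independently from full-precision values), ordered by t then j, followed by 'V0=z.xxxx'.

(0,0): Delta=0.6272 Bond=-7.8677
(1,0): Delta=-1.0000 Bond=33.1226
(1,1): Delta=0.7351 Bond=-16.7653
(2,0): Delta=-1.0000 Bond=45.3780
(2,1): Delta=-1.0000 Bond=45.3780
(2,2): Delta=0.8501 Bond=-32.2884
(3,0): Delta=-1.0000 Bond=62.1679
(3,1): Delta=-1.0000 Bond=62.1679
(3,2): Delta=-1.0000 Bond=62.1679
(3,3): Delta=0.9728 Bond=-58.7447
V0=15.9652

The replicating-portfolio and risk-neutral prices coincide; use p* = (1.37−0.71)/(1.46−0.71) = 0.8800 for the latter.
At expiry t=4: V(4,0)=75.5136, V(4,1)=65.3131, V(4,2)=44.3375, V(4,3)=1.2046, V(4,4)=87.4913
(3,0): S=13.6006. Δ = (V_up−V_dn)/(S_up−S_dn) = (65.3131−75.5136)/(19.8569−9.6564) = -1.0000. V = [p*·65.3131 + (1−p*)·75.5136]/1.37 = 48.5673. B = V − Δ·S = 62.1679.
(3,1): S=27.9675. Δ = (V_up−V_dn)/(S_up−S_dn) = (44.3375−65.3131)/(40.8325−19.8569) = -1.0000. V = [p*·44.3375 + (1−p*)·65.3131]/1.37 = 34.2004. B = V − Δ·S = 62.1679.
(3,2): S=57.5106. Δ = (V_up−V_dn)/(S_up−S_dn) = (1.2046−44.3375)/(83.9654−40.8325) = -1.0000. V = [p*·1.2046 + (1−p*)·44.3375]/1.37 = 4.6573. B = V − Δ·S = 62.1679.
(3,3): S=118.2612. Δ = (V_up−V_dn)/(S_up−S_dn) = (87.4913−1.2046)/(172.6613−83.9654) = 0.9728. V = [p*·87.4913 + (1−p*)·1.2046]/1.37 = 56.3043. B = V − Δ·S = -58.7447.
(2,0): S=19.1558. Δ = (V_up−V_dn)/(S_up−S_dn) = (34.2004−48.5673)/(27.9675−13.6006) = -1.0000. V = [p*·34.2004 + (1−p*)·48.5673]/1.37 = 26.2222. B = V − Δ·S = 45.3780.
(2,1): S=39.3908. Δ = (V_up−V_dn)/(S_up−S_dn) = (4.6573−34.2004)/(57.5106−27.9675) = -1.0000. V = [p*·4.6573 + (1−p*)·34.2004]/1.37 = 5.9872. B = V − Δ·S = 45.3780.
(2,2): S=81.0008. Δ = (V_up−V_dn)/(S_up−S_dn) = (56.3043−4.6573)/(118.2612−57.5106) = 0.8501. V = [p*·56.3043 + (1−p*)·4.6573]/1.37 = 36.5742. B = V − Δ·S = -32.2884.
(1,0): S=26.9800. Δ = (V_up−V_dn)/(S_up−S_dn) = (5.9872−26.2222)/(39.3908−19.1558) = -1.0000. V = [p*·5.9872 + (1−p*)·26.2222]/1.37 = 6.1426. B = V − Δ·S = 33.1226.
(1,1): S=55.4800. Δ = (V_up−V_dn)/(S_up−S_dn) = (36.5742−5.9872)/(81.0008−39.3908) = 0.7351. V = [p*·36.5742 + (1−p*)·5.9872]/1.37 = 24.0174. B = V − Δ·S = -16.7653.
(0,0): S=38.0000. Δ = (V_up−V_dn)/(S_up−S_dn) = (24.0174−6.1426)/(55.4800−26.9800) = 0.6272. V = [p*·24.0174 + (1−p*)·6.1426]/1.37 = 15.9652. B = V − Δ·S = -7.8677.
The time-0 hedge costs 15.9652, which is the no-arbitrage price.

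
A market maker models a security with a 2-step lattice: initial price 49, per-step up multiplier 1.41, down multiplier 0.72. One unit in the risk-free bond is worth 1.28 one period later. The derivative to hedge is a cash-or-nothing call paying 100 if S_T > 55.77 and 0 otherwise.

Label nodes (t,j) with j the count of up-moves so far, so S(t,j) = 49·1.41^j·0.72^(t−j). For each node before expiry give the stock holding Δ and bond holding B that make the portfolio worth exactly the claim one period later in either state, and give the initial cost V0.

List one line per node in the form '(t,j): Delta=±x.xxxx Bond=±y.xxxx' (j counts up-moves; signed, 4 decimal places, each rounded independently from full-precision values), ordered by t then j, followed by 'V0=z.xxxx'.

No-arbitrage ⇒ martingale measure with p* = (R−d)/(u−d) = 0.8116.
Terminal payoffs: V(2,0)=0.0000, V(2,1)=0.0000, V(2,2)=100.0000
  t=1,j=0: stock 35.2800 → up 49.7448 (V=0.0000), down 25.4016 (V=0.0000). Price 0.0000; hedge Δ=0.0000, bond B=0.0000.
  t=1,j=1: stock 69.0900 → up 97.4169 (V=100.0000), down 49.7448 (V=0.0000). Price 63.4058; hedge Δ=2.0977, bond B=-81.5217.
  t=0,j=0: stock 49.0000 → up 69.0900 (V=63.4058), down 35.2800 (V=0.0000). Price 40.2030; hedge Δ=1.8754, bond B=-51.6895.
Root portfolio cost Δ·49+B reproduces V0=40.2030.

(0,0): Delta=1.8754 Bond=-51.6895
(1,0): Delta=0.0000 Bond=0.0000
(1,1): Delta=2.0977 Bond=-81.5217
V0=40.2030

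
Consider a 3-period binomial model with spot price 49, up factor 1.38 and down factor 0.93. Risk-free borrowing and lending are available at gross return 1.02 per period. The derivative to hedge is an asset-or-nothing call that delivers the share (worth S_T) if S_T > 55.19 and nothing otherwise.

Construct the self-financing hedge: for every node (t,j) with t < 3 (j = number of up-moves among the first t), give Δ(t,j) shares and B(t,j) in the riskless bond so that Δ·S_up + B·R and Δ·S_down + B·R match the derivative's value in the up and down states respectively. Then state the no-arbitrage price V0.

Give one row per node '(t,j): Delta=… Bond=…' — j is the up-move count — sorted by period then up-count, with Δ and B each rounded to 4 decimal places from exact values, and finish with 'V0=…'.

(0,0): Delta=2.0996 Bond=-72.8939
(1,0): Delta=2.5075 Bond=-92.9397
(1,1): Delta=1.0000 Bond=0.0000
(2,0): Delta=3.0667 Bond=-118.4981
(2,1): Delta=1.0000 Bond=0.0000
(2,2): Delta=1.0000 Bond=0.0000
V0=29.9842

The replicating-portfolio and risk-neutral prices coincide; use p* = (1.02−0.93)/(1.38−0.93) = 0.2000 for the latter.
Terminal values V(3,·): V(3,0)=0.0000, V(3,1)=58.4845, V(3,2)=86.7835, V(3,3)=128.7755
Node (2,0) S=42.3801: V=(p*·58.4845+(1−p*)·0.0000)/1.02=11.4676; Δ=(58.4845−0.0000)/(58.4845−39.4135)=3.0667; B=V−Δ·S=-118.4981
Node (2,1) S=62.8866: V=(p*·86.7835+(1−p*)·58.4845)/1.02=62.8866; Δ=(86.7835−58.4845)/(86.7835−58.4845)=1.0000; B=V−Δ·S=0.0000
Node (2,2) S=93.3156: V=(p*·128.7755+(1−p*)·86.7835)/1.02=93.3156; Δ=(128.7755−86.7835)/(128.7755−86.7835)=1.0000; B=V−Δ·S=0.0000
Node (1,0) S=45.5700: V=(p*·62.8866+(1−p*)·11.4676)/1.02=21.3249; Δ=(62.8866−11.4676)/(62.8866−42.3801)=2.5075; B=V−Δ·S=-92.9397
Node (1,1) S=67.6200: V=(p*·93.3156+(1−p*)·62.8866)/1.02=67.6200; Δ=(93.3156−62.8866)/(93.3156−62.8866)=1.0000; B=V−Δ·S=0.0000
Node (0,0) S=49.0000: V=(p*·67.6200+(1−p*)·21.3249)/1.02=29.9842; Δ=(67.6200−21.3249)/(67.6200−45.5700)=2.0996; B=V−Δ·S=-72.8939
Each (Δ,B) replicates both successor values, so the strategy is self-financing and V0 is arbitrage-free.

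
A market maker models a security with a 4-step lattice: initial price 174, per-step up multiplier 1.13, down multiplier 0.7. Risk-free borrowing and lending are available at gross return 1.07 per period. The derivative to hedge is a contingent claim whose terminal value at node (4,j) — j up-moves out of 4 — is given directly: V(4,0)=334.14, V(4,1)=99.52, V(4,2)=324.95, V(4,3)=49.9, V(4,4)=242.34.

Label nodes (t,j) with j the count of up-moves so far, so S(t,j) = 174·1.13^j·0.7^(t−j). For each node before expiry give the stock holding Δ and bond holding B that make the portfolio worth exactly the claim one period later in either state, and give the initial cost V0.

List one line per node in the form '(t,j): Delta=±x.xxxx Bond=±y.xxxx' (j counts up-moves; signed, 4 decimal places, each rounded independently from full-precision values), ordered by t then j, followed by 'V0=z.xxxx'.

(0,0): Delta=0.5242 Bond=45.9253
(1,0): Delta=-2.5696 Bond=425.9677
(1,1): Delta=0.8350 Bond=-11.9671
(2,0): Delta=4.1102 Bond=-113.7402
(2,1): Delta=-3.2407 Bond=548.1409
(2,2): Delta=1.2444 Bond=-103.7690
(3,0): Delta=-9.1423 Bond=669.2332
(3,1): Delta=5.4415 Bond=-249.9617
(3,2): Delta=-4.1128 Bond=722.1550
(3,3): Delta=1.7826 Bond=-246.1443
V0=137.1349

The replicating-portfolio and risk-neutral prices coincide; use p* = (1.07−0.7)/(1.13−0.7) = 0.8605 for the latter.
Terminal values V(4,·): V(4,0)=334.1400, V(4,1)=99.5200, V(4,2)=324.9500, V(4,3)=49.9000, V(4,4)=242.3400
(3,0): S=59.6820. Δ = (V_up−V_dn)/(S_up−S_dn) = (99.5200−334.1400)/(67.4407−41.7774) = -9.1423. V = [p*·99.5200 + (1−p*)·334.1400]/1.07 = 123.6053. B = V − Δ·S = 669.2332.
(3,1): S=96.3438. Δ = (V_up−V_dn)/(S_up−S_dn) = (324.9500−99.5200)/(108.8685−67.4407) = 5.4415. V = [p*·324.9500 + (1−p*)·99.5200]/1.07 = 274.2941. B = V − Δ·S = -249.9617.
(3,2): S=155.5264. Δ = (V_up−V_dn)/(S_up−S_dn) = (49.9000−324.9500)/(175.7449−108.8685) = -4.1128. V = [p*·49.9000 + (1−p*)·324.9500]/1.07 = 82.5038. B = V − Δ·S = 722.1550.
(3,3): S=251.0641. Δ = (V_up−V_dn)/(S_up−S_dn) = (242.3400−49.9000)/(283.7024−175.7449) = 1.7826. V = [p*·242.3400 + (1−p*)·49.9000]/1.07 = 201.3906. B = V − Δ·S = -246.1443.
(2,0): S=85.2600. Δ = (V_up−V_dn)/(S_up−S_dn) = (274.2941−123.6053)/(96.3438−59.6820) = 4.1102. V = [p*·274.2941 + (1−p*)·123.6053]/1.07 = 236.6988. B = V − Δ·S = -113.7402.
(2,1): S=137.6340. Δ = (V_up−V_dn)/(S_up−S_dn) = (82.5038−274.2941)/(155.5264−96.3438) = -3.2407. V = [p*·82.5038 + (1−p*)·274.2941]/1.07 = 102.1170. B = V − Δ·S = 548.1409.
(2,2): S=222.1806. Δ = (V_up−V_dn)/(S_up−S_dn) = (201.3906−82.5038)/(251.0641−155.5264) = 1.2444. V = [p*·201.3906 + (1−p*)·82.5038]/1.07 = 172.7119. B = V − Δ·S = -103.7690.
(1,0): S=121.8000. Δ = (V_up−V_dn)/(S_up−S_dn) = (102.1170−236.6988)/(137.6340−85.2600) = -2.5696. V = [p*·102.1170 + (1−p*)·236.6988]/1.07 = 112.9868. B = V − Δ·S = 425.9677.
(1,1): S=196.6200. Δ = (V_up−V_dn)/(S_up−S_dn) = (172.7119−102.1170)/(222.1806−137.6340) = 0.8350. V = [p*·172.7119 + (1−p*)·102.1170]/1.07 = 152.2070. B = V − Δ·S = -11.9671.
(0,0): S=174.0000. Δ = (V_up−V_dn)/(S_up−S_dn) = (152.2070−112.9868)/(196.6200−121.8000) = 0.5242. V = [p*·152.2070 + (1−p*)·112.9868]/1.07 = 137.1349. B = V − Δ·S = 45.9253.
Each (Δ,B) replicates both successor values, so the strategy is self-financing and V0 is arbitrage-free.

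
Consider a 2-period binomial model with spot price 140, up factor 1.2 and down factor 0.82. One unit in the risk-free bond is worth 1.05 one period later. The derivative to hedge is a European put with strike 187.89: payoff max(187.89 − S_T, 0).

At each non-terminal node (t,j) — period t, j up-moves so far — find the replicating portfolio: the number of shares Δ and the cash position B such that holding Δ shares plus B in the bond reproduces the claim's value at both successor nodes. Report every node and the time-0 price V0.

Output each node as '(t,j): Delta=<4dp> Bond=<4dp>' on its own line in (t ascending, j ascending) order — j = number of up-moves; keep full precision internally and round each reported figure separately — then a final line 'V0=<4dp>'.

(0,0): Delta=-0.8514 Bond=154.1800
(1,0): Delta=-1.0000 Bond=178.9429
(1,1): Delta=-0.7852 Bond=150.7669
V0=34.9774

The replicating-portfolio and risk-neutral prices coincide; use p* = (1.05−0.82)/(1.2−0.82) = 0.6053 for the latter.
Terminal values V(2,·): V(2,0)=93.7540, V(2,1)=50.1300, V(2,2)=0.0000
Node (1,0) S=114.8000: V=(p*·50.1300+(1−p*)·93.7540)/1.05=64.1429; Δ=(50.1300−93.7540)/(137.7600−94.1360)=-1.0000; B=V−Δ·S=178.9429
Node (1,1) S=168.0000: V=(p*·0.0000+(1−p*)·50.1300)/1.05=18.8459; Δ=(0.0000−50.1300)/(201.6000−137.7600)=-0.7852; B=V−Δ·S=150.7669
Node (0,0) S=140.0000: V=(p*·18.8459+(1−p*)·64.1429)/1.05=34.9774; Δ=(18.8459−64.1429)/(168.0000−114.8000)=-0.8514; B=V−Δ·S=154.1800
Each (Δ,B) replicates both successor values, so the strategy is self-financing and V0 is arbitrage-free.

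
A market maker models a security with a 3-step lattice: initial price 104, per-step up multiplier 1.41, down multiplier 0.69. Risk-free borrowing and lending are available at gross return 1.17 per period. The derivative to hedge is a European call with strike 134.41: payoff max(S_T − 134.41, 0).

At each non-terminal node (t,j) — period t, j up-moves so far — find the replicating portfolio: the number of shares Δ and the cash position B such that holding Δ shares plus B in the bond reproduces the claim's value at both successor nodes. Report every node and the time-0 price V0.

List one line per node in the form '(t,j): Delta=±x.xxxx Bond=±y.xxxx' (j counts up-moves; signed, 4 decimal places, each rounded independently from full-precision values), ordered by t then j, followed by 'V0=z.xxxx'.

The replicating-portfolio and risk-neutral prices coincide; use p* = (1.17−0.69)/(1.41−0.69) = 0.6667 for the latter.
Payoff layer (t=3): V(3,0)=0.0000, V(3,1)=0.0000, V(3,2)=8.2561, V(3,3)=157.1250
  t=2,j=0: stock 49.5144 → up 69.8153 (V=0.0000), down 34.1649 (V=0.0000). Price 0.0000; hedge Δ=0.0000, bond B=0.0000.
  t=2,j=1: stock 101.1816 → up 142.6661 (V=8.2561), down 69.8153 (V=0.0000). Price 4.7043; hedge Δ=0.1133, bond B=-6.7624.
  t=2,j=2: stock 206.7624 → up 291.5350 (V=157.1250), down 142.6661 (V=8.2561). Price 91.8821; hedge Δ=1.0000, bond B=-114.8803.
  t=1,j=0: stock 71.7600 → up 101.1816 (V=4.7043), down 49.5144 (V=0.0000). Price 2.6805; hedge Δ=0.0911, bond B=-3.8532.
  t=1,j=1: stock 146.6400 → up 206.7624 (V=91.8821), down 101.1816 (V=4.7043). Price 53.6947; hedge Δ=0.8257, bond B=-67.3855.
  t=0,j=0: stock 104.0000 → up 146.6400 (V=53.6947), down 71.7600 (V=2.6805). Price 31.3590; hedge Δ=0.6813, bond B=-39.4941.
Self-financing check: at every node Δ·S+B equals the discounted successor values.

(0,0): Delta=0.6813 Bond=-39.4941
(1,0): Delta=0.0911 Bond=-3.8532
(1,1): Delta=0.8257 Bond=-67.3855
(2,0): Delta=0.0000 Bond=0.0000
(2,1): Delta=0.1133 Bond=-6.7624
(2,2): Delta=1.0000 Bond=-114.8803
V0=31.3590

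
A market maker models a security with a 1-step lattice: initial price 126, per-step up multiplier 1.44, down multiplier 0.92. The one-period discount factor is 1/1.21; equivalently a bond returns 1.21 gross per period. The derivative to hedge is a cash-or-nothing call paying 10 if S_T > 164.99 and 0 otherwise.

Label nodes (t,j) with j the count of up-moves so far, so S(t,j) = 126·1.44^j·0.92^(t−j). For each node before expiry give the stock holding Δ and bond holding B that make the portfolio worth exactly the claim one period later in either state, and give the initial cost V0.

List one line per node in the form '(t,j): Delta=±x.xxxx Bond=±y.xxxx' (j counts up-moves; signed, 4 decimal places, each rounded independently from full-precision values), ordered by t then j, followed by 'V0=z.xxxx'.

Risk-neutral probability p* = (R−d)/(u−d) = (1.21−0.92)/(1.44−0.92) = 0.5577.
Payoff layer (t=1): V(1,0)=0.0000, V(1,1)=10.0000
(0,0): S=126.0000. Δ = (V_up−V_dn)/(S_up−S_dn) = (10.0000−0.0000)/(181.4400−115.9200) = 0.1526. V = [p*·10.0000 + (1−p*)·0.0000]/1.21 = 4.6090. B = V − Δ·S = -14.6217.
Root portfolio cost Δ·126+B reproduces V0=4.6090.

(0,0): Delta=0.1526 Bond=-14.6217
V0=4.6090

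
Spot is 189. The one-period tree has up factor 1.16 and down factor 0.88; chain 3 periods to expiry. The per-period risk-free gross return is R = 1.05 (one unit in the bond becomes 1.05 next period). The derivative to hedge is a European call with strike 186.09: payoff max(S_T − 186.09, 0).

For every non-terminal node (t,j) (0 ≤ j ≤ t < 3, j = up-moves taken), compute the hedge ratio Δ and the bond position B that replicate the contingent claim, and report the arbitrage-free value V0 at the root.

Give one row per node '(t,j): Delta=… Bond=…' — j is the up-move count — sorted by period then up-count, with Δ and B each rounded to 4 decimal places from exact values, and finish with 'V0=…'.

No-arbitrage ⇒ martingale measure with p* = (R−d)/(u−d) = 0.6071.
Terminal payoffs: V(3,0)=0.0000, V(3,1)=0.0000, V(3,2)=37.7102, V(3,3)=108.9193
(2,0): S=146.3616. Δ = (V_up−V_dn)/(S_up−S_dn) = (0.0000−0.0000)/(169.7795−128.7982) = 0.0000. V = [p*·0.0000 + (1−p*)·0.0000]/1.05 = 0.0000. B = V − Δ·S = 0.0000.
(2,1): S=192.9312. Δ = (V_up−V_dn)/(S_up−S_dn) = (37.7102−0.0000)/(223.8002−169.7795) = 0.6981. V = [p*·37.7102 + (1−p*)·0.0000]/1.05 = 21.8052. B = V − Δ·S = -112.8740.
(2,2): S=254.3184. Δ = (V_up−V_dn)/(S_up−S_dn) = (108.9193−37.7102)/(295.0093−223.8002) = 1.0000. V = [p*·108.9193 + (1−p*)·37.7102]/1.05 = 77.0898. B = V − Δ·S = -177.2286.
(1,0): S=166.3200. Δ = (V_up−V_dn)/(S_up−S_dn) = (21.8052−0.0000)/(192.9312−146.3616) = 0.4682. V = [p*·21.8052 + (1−p*)·0.0000]/1.05 = 12.6085. B = V − Δ·S = -65.2673.
(1,1): S=219.2400. Δ = (V_up−V_dn)/(S_up−S_dn) = (77.0898−21.8052)/(254.3184−192.9312) = 0.9006. V = [p*·77.0898 + (1−p*)·21.8052]/1.05 = 52.7342. B = V − Δ·S = -144.7109.
(0,0): S=189.0000. Δ = (V_up−V_dn)/(S_up−S_dn) = (52.7342−12.6085)/(219.2400−166.3200) = 0.7582. V = [p*·52.7342 + (1−p*)·12.6085]/1.05 = 35.2100. B = V − Δ·S = -108.0961.
Each (Δ,B) replicates both successor values, so the strategy is self-financing and V0 is arbitrage-free.

(0,0): Delta=0.7582 Bond=-108.0961
(1,0): Delta=0.4682 Bond=-65.2673
(1,1): Delta=0.9006 Bond=-144.7109
(2,0): Delta=0.0000 Bond=0.0000
(2,1): Delta=0.6981 Bond=-112.8740
(2,2): Delta=1.0000 Bond=-177.2286
V0=35.2100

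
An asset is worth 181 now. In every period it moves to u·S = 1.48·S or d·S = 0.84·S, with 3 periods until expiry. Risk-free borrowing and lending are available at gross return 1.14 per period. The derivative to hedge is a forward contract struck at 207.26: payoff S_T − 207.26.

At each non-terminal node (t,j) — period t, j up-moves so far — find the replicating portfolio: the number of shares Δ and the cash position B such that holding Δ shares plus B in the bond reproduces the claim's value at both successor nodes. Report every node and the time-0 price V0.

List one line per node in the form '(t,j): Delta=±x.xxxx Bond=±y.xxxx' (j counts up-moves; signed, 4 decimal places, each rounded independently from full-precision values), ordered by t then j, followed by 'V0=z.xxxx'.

(0,0): Delta=1.0000 Bond=-139.8946
(1,0): Delta=1.0000 Bond=-159.4798
(1,1): Delta=1.0000 Bond=-159.4798
(2,0): Delta=1.0000 Bond=-181.8070
(2,1): Delta=1.0000 Bond=-181.8070
(2,2): Delta=1.0000 Bond=-181.8070
V0=41.1054

The replicating-portfolio and risk-neutral prices coincide; use p* = (1.14−0.84)/(1.48−0.84) = 0.4687 for the latter.
Payoff layer (t=3): V(3,0)=-99.9806, V(3,1)=-18.2439, V(3,2)=125.7684, V(3,3)=379.5044
  t=2,j=0: stock 127.7136 → up 189.0161 (V=-18.2439), down 107.2794 (V=-99.9806). Price -54.0934; hedge Δ=1.0000, bond B=-181.8070.
  t=2,j=1: stock 225.0192 → up 333.0284 (V=125.7684), down 189.0161 (V=-18.2439). Price 43.2122; hedge Δ=1.0000, bond B=-181.8070.
  t=2,j=2: stock 396.4624 → up 586.7644 (V=379.5044), down 333.0284 (V=125.7684). Price 214.6554; hedge Δ=1.0000, bond B=-181.8070.
  t=1,j=0: stock 152.0400 → up 225.0192 (V=43.2122), down 127.7136 (V=-54.0934). Price -7.4398; hedge Δ=1.0000, bond B=-159.4798.
  t=1,j=1: stock 267.8800 → up 396.4624 (V=214.6554), down 225.0192 (V=43.2122). Price 108.4002; hedge Δ=1.0000, bond B=-159.4798.
  t=0,j=0: stock 181.0000 → up 267.8800 (V=108.4002), down 152.0400 (V=-7.4398). Price 41.1054; hedge Δ=1.0000, bond B=-139.8946.
Check: Δ(0,0)·S0 + B(0,0) = 41.1054 = V0.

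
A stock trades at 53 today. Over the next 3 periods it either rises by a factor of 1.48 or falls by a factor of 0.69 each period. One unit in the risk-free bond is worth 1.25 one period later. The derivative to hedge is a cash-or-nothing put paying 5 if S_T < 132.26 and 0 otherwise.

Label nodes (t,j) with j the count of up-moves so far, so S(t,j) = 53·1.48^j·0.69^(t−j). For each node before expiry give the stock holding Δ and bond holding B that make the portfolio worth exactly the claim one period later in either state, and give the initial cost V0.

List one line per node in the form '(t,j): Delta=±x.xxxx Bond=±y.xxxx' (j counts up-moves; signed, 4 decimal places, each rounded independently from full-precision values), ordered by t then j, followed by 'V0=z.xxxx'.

(0,0): Delta=-0.0384 Bond=3.6835
(1,0): Delta=0.0000 Bond=3.2000
(1,1): Delta=-0.0458 Bond=5.1812
(2,0): Delta=0.0000 Bond=4.0000
(2,1): Delta=0.0000 Bond=4.0000
(2,2): Delta=-0.0545 Bond=7.4937
V0=1.6482

Since d<R<u, set p* = (R−d)/(u−d) = 0.7089; price each node as the discounted p*-expectation of its children.
Payoff layer (t=3): V(3,0)=5.0000, V(3,1)=5.0000, V(3,2)=5.0000, V(3,3)=0.0000
  t=2,j=0: stock 25.2333 → up 37.3453 (V=5.0000), down 17.4110 (V=5.0000). Price 4.0000; hedge Δ=0.0000, bond B=4.0000.
  t=2,j=1: stock 54.1236 → up 80.1029 (V=5.0000), down 37.3453 (V=5.0000). Price 4.0000; hedge Δ=0.0000, bond B=4.0000.
  t=2,j=2: stock 116.0912 → up 171.8150 (V=0.0000), down 80.1029 (V=5.0000). Price 1.1646; hedge Δ=-0.0545, bond B=7.4937.
  t=1,j=0: stock 36.5700 → up 54.1236 (V=4.0000), down 25.2333 (V=4.0000). Price 3.2000; hedge Δ=0.0000, bond B=3.2000.
  t=1,j=1: stock 78.4400 → up 116.0912 (V=1.1646), down 54.1236 (V=4.0000). Price 1.5921; hedge Δ=-0.0458, bond B=5.1812.
  t=0,j=0: stock 53.0000 → up 78.4400 (V=1.5921), down 36.5700 (V=3.2000). Price 1.6482; hedge Δ=-0.0384, bond B=3.6835.
Check: Δ(0,0)·S0 + B(0,0) = 1.6482 = V0.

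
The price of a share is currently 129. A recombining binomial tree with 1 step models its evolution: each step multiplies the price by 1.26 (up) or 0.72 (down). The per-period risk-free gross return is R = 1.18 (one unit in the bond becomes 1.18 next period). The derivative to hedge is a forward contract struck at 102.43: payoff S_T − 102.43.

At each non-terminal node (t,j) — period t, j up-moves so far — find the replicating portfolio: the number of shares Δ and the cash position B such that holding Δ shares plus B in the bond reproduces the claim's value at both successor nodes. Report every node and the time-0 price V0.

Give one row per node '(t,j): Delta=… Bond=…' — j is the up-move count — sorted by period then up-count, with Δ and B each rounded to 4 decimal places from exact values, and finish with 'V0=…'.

Risk-neutral probability p* = (R−d)/(u−d) = (1.18−0.72)/(1.26−0.72) = 0.8519.
Terminal values V(1,·): V(1,0)=-9.5500, V(1,1)=60.1100
  t=0,j=0: stock 129.0000 → up 162.5400 (V=60.1100), down 92.8800 (V=-9.5500). Price 42.1949; hedge Δ=1.0000, bond B=-86.8051.
Each (Δ,B) replicates both successor values, so the strategy is self-financing and V0 is arbitrage-free.

(0,0): Delta=1.0000 Bond=-86.8051
V0=42.1949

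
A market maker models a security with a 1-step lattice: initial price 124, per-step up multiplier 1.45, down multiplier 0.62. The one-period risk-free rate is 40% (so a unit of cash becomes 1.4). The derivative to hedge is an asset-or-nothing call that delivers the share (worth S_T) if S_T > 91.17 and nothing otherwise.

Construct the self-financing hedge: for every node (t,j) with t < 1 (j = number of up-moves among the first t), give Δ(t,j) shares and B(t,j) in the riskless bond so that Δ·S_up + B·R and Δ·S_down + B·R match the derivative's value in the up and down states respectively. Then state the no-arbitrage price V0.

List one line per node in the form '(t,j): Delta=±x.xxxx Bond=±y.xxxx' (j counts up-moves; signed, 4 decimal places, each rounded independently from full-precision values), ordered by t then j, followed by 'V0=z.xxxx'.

Since d<R<u, set p* = (R−d)/(u−d) = 0.9398; price each node as the discounted p*-expectation of its children.
Terminal payoffs: V(1,0)=0.0000, V(1,1)=179.8000
  t=0,j=0: stock 124.0000 → up 179.8000 (V=179.8000), down 76.8800 (V=0.0000). Price 120.6919; hedge Δ=1.7470, bond B=-95.9346.
Self-financing check: at every node Δ·S+B equals the discounted successor values.

(0,0): Delta=1.7470 Bond=-95.9346
V0=120.6919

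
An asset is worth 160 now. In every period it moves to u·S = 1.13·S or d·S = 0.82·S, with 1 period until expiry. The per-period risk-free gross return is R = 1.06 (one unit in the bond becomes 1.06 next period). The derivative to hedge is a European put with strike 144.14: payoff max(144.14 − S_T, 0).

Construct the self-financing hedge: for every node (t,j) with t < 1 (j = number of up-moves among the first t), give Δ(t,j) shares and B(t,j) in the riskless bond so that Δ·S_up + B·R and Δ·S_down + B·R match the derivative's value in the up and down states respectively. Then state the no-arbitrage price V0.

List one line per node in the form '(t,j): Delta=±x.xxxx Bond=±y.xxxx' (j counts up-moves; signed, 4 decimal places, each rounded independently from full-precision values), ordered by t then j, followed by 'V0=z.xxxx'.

Risk-neutral probability p* = (R−d)/(u−d) = (1.06−0.82)/(1.13−0.82) = 0.7742.
Terminal payoffs: V(1,0)=12.9400, V(1,1)=0.0000
  t=0,j=0: stock 160.0000 → up 180.8000 (V=0.0000), down 131.2000 (V=12.9400). Price 2.7565; hedge Δ=-0.2609, bond B=44.4985.
Check: Δ(0,0)·S0 + B(0,0) = 2.7565 = V0.

(0,0): Delta=-0.2609 Bond=44.4985
V0=2.7565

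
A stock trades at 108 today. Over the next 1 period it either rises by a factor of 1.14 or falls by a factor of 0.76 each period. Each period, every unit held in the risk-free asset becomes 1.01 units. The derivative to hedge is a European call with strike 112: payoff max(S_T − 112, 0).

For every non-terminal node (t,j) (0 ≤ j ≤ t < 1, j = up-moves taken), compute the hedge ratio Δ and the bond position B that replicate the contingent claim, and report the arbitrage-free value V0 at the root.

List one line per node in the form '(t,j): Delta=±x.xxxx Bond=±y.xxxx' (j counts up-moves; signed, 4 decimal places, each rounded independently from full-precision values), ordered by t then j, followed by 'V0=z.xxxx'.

(0,0): Delta=0.2710 Bond=-22.0198
V0=7.2434

No-arbitrage ⇒ martingale measure with p* = (R−d)/(u−d) = 0.6579.
At expiry t=1: V(1,0)=0.0000, V(1,1)=11.1200
  t=0,j=0: stock 108.0000 → up 123.1200 (V=11.1200), down 82.0800 (V=0.0000). Price 7.2434; hedge Δ=0.2710, bond B=-22.0198.
Each (Δ,B) replicates both successor values, so the strategy is self-financing and V0 is arbitrage-free.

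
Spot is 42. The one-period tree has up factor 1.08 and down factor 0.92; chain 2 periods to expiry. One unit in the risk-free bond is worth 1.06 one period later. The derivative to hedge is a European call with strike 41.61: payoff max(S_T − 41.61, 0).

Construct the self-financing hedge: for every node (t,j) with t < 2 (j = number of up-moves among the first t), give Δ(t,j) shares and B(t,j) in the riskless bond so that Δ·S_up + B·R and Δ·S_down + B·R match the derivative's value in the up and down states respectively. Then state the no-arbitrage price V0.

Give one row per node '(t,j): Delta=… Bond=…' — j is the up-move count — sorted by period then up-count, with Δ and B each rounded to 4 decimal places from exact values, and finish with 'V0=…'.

Risk-neutral probability p* = (R−d)/(u−d) = (1.06−0.92)/(1.08−0.92) = 0.8750.
At expiry t=2: V(2,0)=0.0000, V(2,1)=0.1212, V(2,2)=7.3788
  t=1,j=0: stock 38.6400 → up 41.7312 (V=0.1212), down 35.5488 (V=0.0000). Price 0.1000; hedge Δ=0.0196, bond B=-0.6575.
  t=1,j=1: stock 45.3600 → up 48.9888 (V=7.3788), down 41.7312 (V=0.1212). Price 6.1053; hedge Δ=1.0000, bond B=-39.2547.
  t=0,j=0: stock 42.0000 → up 45.3600 (V=6.1053), down 38.6400 (V=0.1000). Price 5.0515; hedge Δ=0.8936, bond B=-32.4812.
Each (Δ,B) replicates both successor values, so the strategy is self-financing and V0 is arbitrage-free.

(0,0): Delta=0.8936 Bond=-32.4812
(1,0): Delta=0.0196 Bond=-0.6575
(1,1): Delta=1.0000 Bond=-39.2547
V0=5.0515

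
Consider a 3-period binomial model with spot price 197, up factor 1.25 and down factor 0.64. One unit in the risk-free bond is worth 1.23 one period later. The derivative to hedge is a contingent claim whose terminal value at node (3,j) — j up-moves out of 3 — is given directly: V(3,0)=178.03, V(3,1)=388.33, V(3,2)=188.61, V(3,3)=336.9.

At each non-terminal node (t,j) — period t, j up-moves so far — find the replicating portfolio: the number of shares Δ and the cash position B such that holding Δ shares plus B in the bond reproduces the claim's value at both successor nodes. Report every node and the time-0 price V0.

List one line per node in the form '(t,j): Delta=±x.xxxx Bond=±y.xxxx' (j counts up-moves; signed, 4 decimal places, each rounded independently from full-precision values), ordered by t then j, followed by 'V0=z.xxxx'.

(0,0): Delta=0.6946 Bond=36.9561
(1,0): Delta=-1.9691 Bond=381.3027
(1,1): Delta=0.7408 Bond=34.0714
(2,0): Delta=4.2725 Bond=-34.6444
(2,1): Delta=-2.0775 Bond=486.0750
(2,2): Delta=0.7898 Bond=26.8513
V0=173.7952

Under the risk-neutral measure, an up-move has probability p* = (R−d)/(u−d) = 0.9672 and values discount at R = 1.23.
At expiry t=3: V(3,0)=178.0300, V(3,1)=388.3300, V(3,2)=188.6100, V(3,3)=336.9000
  t=2,j=0: stock 80.6912 → up 100.8640 (V=388.3300), down 51.6424 (V=178.0300). Price 310.1097; hedge Δ=4.2725, bond B=-34.6444.
  t=2,j=1: stock 157.6000 → up 197.0000 (V=188.6100), down 100.8640 (V=388.3300). Price 158.6652; hedge Δ=-2.0775, bond B=486.0750.
  t=2,j=2: stock 307.8125 → up 384.7656 (V=336.9000), down 197.0000 (V=188.6100). Price 269.9496; hedge Δ=0.7898, bond B=26.8513.
  t=1,j=0: stock 126.0800 → up 157.6000 (V=158.6652), down 80.6912 (V=310.1097). Price 133.0330; hedge Δ=-1.9691, bond B=381.3027.
  t=1,j=1: stock 246.2500 → up 307.8125 (V=269.9496), down 157.6000 (V=158.6652). Price 216.5048; hedge Δ=0.7408, bond B=34.0714.
  t=0,j=0: stock 197.0000 → up 246.2500 (V=216.5048), down 126.0800 (V=133.0330). Price 173.7952; hedge Δ=0.6946, bond B=36.9561.
Check: Δ(0,0)·S0 + B(0,0) = 173.7952 = V0.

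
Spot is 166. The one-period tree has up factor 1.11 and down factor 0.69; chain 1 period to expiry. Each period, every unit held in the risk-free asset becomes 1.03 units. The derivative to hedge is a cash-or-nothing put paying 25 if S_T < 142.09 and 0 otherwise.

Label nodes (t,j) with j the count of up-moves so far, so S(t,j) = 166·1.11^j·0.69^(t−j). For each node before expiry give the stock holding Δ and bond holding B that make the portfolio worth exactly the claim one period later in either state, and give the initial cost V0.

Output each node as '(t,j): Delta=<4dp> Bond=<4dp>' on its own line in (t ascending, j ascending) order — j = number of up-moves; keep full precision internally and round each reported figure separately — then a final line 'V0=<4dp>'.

(0,0): Delta=-0.3586 Bond=64.1470
V0=4.6232

Under the risk-neutral measure, an up-move has probability p* = (R−d)/(u−d) = 0.8095 and values discount at R = 1.03.
Terminal payoffs: V(1,0)=25.0000, V(1,1)=0.0000
(0,0): S=166.0000. Δ = (V_up−V_dn)/(S_up−S_dn) = (0.0000−25.0000)/(184.2600−114.5400) = -0.3586. V = [p*·0.0000 + (1−p*)·25.0000]/1.03 = 4.6232. B = V − Δ·S = 64.1470.
Check: Δ(0,0)·S0 + B(0,0) = 4.6232 = V0.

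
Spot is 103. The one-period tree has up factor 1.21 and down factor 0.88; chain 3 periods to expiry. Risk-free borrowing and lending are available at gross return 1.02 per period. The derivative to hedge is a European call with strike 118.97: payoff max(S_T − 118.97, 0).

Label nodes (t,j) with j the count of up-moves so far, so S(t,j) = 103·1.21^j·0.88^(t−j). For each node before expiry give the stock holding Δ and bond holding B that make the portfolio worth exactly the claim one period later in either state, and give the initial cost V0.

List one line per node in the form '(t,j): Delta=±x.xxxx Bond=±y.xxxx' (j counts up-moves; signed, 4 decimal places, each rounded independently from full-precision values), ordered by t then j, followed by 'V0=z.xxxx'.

(0,0): Delta=0.4430 Bond=-37.0395
(1,0): Delta=0.1910 Bond=-14.9363
(1,1): Delta=0.6918 Bond=-68.7829
(2,0): Delta=0.0000 Bond=0.0000
(2,1): Delta=0.3795 Bond=-35.9112
(2,2): Delta=1.0000 Bond=-116.6373
V0=8.5929

Risk-neutral probability p* = (R−d)/(u−d) = (1.02−0.88)/(1.21−0.88) = 0.4242.
Payoff layer (t=3): V(3,0)=0.0000, V(3,1)=0.0000, V(3,2)=13.7360, V(3,3)=63.5008
(2,0): S=79.7632. Δ = (V_up−V_dn)/(S_up−S_dn) = (0.0000−0.0000)/(96.5135−70.1916) = 0.0000. V = [p*·0.0000 + (1−p*)·0.0000]/1.02 = 0.0000. B = V − Δ·S = 0.0000.
(2,1): S=109.6744. Δ = (V_up−V_dn)/(S_up−S_dn) = (13.7360−0.0000)/(132.7060−96.5135) = 0.3795. V = [p*·13.7360 + (1−p*)·0.0000]/1.02 = 5.7131. B = V − Δ·S = -35.9112.
(2,2): S=150.8023. Δ = (V_up−V_dn)/(S_up−S_dn) = (63.5008−13.7360)/(182.4708−132.7060) = 1.0000. V = [p*·63.5008 + (1−p*)·13.7360]/1.02 = 34.1650. B = V − Δ·S = -116.6373.
(1,0): S=90.6400. Δ = (V_up−V_dn)/(S_up−S_dn) = (5.7131−0.0000)/(109.6744−79.7632) = 0.1910. V = [p*·5.7131 + (1−p*)·0.0000]/1.02 = 2.3762. B = V − Δ·S = -14.9363.
(1,1): S=124.6300. Δ = (V_up−V_dn)/(S_up−S_dn) = (34.1650−5.7131)/(150.8023−109.6744) = 0.6918. V = [p*·34.1650 + (1−p*)·5.7131]/1.02 = 17.4349. B = V − Δ·S = -68.7829.
(0,0): S=103.0000. Δ = (V_up−V_dn)/(S_up−S_dn) = (17.4349−2.3762)/(124.6300−90.6400) = 0.4430. V = [p*·17.4349 + (1−p*)·2.3762]/1.02 = 8.5929. B = V − Δ·S = -37.0395.
The time-0 hedge costs 8.5929, which is the no-arbitrage price.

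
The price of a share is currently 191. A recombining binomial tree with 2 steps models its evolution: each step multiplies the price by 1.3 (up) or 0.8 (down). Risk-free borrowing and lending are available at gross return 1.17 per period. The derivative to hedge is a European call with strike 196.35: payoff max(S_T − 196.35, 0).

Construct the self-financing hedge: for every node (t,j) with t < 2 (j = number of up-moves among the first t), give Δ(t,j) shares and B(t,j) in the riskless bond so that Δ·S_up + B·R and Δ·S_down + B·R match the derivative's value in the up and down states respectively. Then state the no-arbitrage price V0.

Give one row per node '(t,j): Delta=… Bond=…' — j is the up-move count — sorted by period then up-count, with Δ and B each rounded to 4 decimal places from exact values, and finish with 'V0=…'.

The replicating-portfolio and risk-neutral prices coincide; use p* = (1.17−0.8)/(1.3−0.8) = 0.7400 for the latter.
At expiry t=2: V(2,0)=0.0000, V(2,1)=2.2900, V(2,2)=126.4400
Node (1,0) S=152.8000: V=(p*·2.2900+(1−p*)·0.0000)/1.17=1.4484; Δ=(2.2900−0.0000)/(198.6400−122.2400)=0.0300; B=V−Δ·S=-3.1316
Node (1,1) S=248.3000: V=(p*·126.4400+(1−p*)·2.2900)/1.17=80.4795; Δ=(126.4400−2.2900)/(322.7900−198.6400)=1.0000; B=V−Δ·S=-167.8205
Node (0,0) S=191.0000: V=(p*·80.4795+(1−p*)·1.4484)/1.17=51.2234; Δ=(80.4795−1.4484)/(248.3000−152.8000)=0.8276; B=V−Δ·S=-106.8388
Root portfolio cost Δ·191+B reproduces V0=51.2234.

(0,0): Delta=0.8276 Bond=-106.8388
(1,0): Delta=0.0300 Bond=-3.1316
(1,1): Delta=1.0000 Bond=-167.8205
V0=51.2234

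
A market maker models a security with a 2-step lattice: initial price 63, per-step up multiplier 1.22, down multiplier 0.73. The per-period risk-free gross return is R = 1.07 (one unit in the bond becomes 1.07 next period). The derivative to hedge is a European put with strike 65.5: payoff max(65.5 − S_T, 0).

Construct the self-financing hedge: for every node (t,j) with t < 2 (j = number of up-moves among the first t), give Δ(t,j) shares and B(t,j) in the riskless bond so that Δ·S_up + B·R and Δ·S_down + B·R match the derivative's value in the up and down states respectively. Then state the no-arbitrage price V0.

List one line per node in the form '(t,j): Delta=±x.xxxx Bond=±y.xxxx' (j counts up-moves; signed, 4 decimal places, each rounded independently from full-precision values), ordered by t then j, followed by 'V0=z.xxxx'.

(0,0): Delta=-0.4062 Bond=31.6858
(1,0): Delta=-1.0000 Bond=61.2150
(1,1): Delta=-0.2494 Bond=21.8548
V0=6.0983

No-arbitrage ⇒ martingale measure with p* = (R−d)/(u−d) = 0.6939.
Payoff layer (t=2): V(2,0)=31.9273, V(2,1)=9.3922, V(2,2)=0.0000
Node (1,0) S=45.9900: V=(p*·9.3922+(1−p*)·31.9273)/1.07=15.2250; Δ=(9.3922−31.9273)/(56.1078−33.5727)=-1.0000; B=V−Δ·S=61.2150
Node (1,1) S=76.8600: V=(p*·0.0000+(1−p*)·9.3922)/1.07=2.6871; Δ=(0.0000−9.3922)/(93.7692−56.1078)=-0.2494; B=V−Δ·S=21.8548
Node (0,0) S=63.0000: V=(p*·2.6871+(1−p*)·15.2250)/1.07=6.0983; Δ=(2.6871−15.2250)/(76.8600−45.9900)=-0.4062; B=V−Δ·S=31.6858
Check: Δ(0,0)·S0 + B(0,0) = 6.0983 = V0.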